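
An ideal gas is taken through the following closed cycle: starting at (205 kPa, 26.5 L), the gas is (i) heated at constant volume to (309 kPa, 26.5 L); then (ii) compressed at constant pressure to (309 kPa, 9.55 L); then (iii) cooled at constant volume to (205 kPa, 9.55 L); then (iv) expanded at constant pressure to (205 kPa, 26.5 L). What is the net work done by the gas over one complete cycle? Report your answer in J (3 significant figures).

W_net ≈ -1760 J

Constant-volume legs do no work.
W(ii) = (309)(9.55 − 26.5) = -5238 J; W(iv) = (205)(26.5 − 9.55) = 3475 J.
W_net = -5238 + 3475 = -1763 J (the counter-clockwise enclosed area).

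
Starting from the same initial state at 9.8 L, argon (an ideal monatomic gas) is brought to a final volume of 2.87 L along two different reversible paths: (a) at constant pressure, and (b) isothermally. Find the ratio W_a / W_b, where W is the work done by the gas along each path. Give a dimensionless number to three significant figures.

W_a / W_b ≈ 0.576

Path (a) isobaric: W = P₁(V₂ − V₁) → W_a/(P₁V₁) = -0.7071.
Path (b) isothermal: W = P₁V₁ ln(V₂/V₁) → W_b/(P₁V₁) = -1.228.
W_a / W_b = -0.7071 / -1.228 = 0.5758.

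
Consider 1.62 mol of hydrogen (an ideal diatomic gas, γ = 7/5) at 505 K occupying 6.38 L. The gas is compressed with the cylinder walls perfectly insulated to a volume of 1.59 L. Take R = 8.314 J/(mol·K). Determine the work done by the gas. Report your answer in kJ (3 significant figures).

Adiabatic: TV^(γ−1) = const with γ = 7/5.
T₂ = T₁ (V₁/V₂)^(γ−1) = 505 × (6.38/1.59)^0.4 = 505 × 1.743 = 880.4 K.
W_by = nCᵥ(T₁ − T₂) = (1.62)(20.79)(505 − 880.4) = -12639 J.

W ≈ -12.6 kJ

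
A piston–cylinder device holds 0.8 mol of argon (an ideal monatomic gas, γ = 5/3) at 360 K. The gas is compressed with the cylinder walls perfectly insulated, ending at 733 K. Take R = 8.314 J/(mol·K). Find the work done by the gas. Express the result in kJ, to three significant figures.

Adiabatic ⇒ Q = 0, so W_by = −ΔU = nCᵥ(T₁ − T₂).
Cᵥ = 3R/2 = 12.47 J/(mol·K).
W = (0.8)(12.47)(360 − 733) = -3721 J.

W ≈ -3.72 kJ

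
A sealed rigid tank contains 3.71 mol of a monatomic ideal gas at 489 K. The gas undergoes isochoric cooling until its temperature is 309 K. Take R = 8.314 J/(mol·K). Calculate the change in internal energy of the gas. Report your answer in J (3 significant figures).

Constant volume ⇒ W = 0, so Q = ΔU = nCᵥΔT with Cᵥ = 3R/2 = 12.47 J/(mol·K).
ΔU = (3.71)(12.47)(309 − 489) = -8328 J.

ΔU ≈ -8330 J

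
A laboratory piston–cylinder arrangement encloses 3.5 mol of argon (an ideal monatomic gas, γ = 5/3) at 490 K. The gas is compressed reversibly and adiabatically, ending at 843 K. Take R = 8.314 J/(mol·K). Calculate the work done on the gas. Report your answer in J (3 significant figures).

W ≈ 15400 J

Adiabatic ⇒ Q = 0, so W_by = −ΔU = nCᵥ(T₁ − T₂).
Cᵥ = 3R/2 = 12.47 J/(mol·K).
W = (3.5)(12.47)(490 − 843) = -15408 J.
Work on gas = −W_by = 15408 J.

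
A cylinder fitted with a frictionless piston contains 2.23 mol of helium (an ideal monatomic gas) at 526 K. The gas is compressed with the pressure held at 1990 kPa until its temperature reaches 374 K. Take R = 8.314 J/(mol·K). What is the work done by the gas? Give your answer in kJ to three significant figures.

Isobaric: W = P ΔV = nR ΔT.
W = (2.23)(8.314)(374 − 526) = -2818 J.

W ≈ -2.82 kJ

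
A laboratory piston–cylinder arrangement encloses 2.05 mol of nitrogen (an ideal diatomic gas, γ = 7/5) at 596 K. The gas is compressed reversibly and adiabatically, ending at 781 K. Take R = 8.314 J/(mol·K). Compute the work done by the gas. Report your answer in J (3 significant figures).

Adiabatic ⇒ Q = 0, so W_by = −ΔU = nCᵥ(T₁ − T₂).
Cᵥ = 5R/2 = 20.79 J/(mol·K).
W = (2.05)(20.79)(596 − 781) = -7883 J.

W ≈ -7880 J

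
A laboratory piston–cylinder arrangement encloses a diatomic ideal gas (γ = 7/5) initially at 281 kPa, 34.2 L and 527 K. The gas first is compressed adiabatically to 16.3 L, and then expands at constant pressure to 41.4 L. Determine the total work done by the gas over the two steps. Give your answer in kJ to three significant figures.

W_total ≈ 11.6 kJ

Step 1 (adiabatic): W = (P₁V₁ − P₂V₂)/(γ−1) = (9610 − 12926)/0.4 = -8290 J.
After step 1: P = 793 kPa, V = 16.3 L, T = 708.8 K.
Step 2 (isobaric): W = PΔV = (793 kPa)(41.4 − 16.3 L) = 19905 J.
W_total = -8290 + 19905 = 11615 J.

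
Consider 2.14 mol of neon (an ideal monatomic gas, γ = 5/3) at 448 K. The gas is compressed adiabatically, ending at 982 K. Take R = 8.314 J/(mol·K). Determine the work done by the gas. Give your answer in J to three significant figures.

W ≈ -14300 J

Adiabatic ⇒ Q = 0, so W_by = −ΔU = nCᵥ(T₁ − T₂).
Cᵥ = 3R/2 = 12.47 J/(mol·K).
W = (2.14)(12.47)(448 − 982) = -14251 J.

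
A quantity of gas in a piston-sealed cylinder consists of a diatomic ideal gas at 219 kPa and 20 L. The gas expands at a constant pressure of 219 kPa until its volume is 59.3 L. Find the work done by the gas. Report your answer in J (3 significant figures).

W ≈ 8610 J

Isobaric: W = P ΔV.
W = (219 kPa)(59.3 − 20 L) = (219)(39.3) = 8607 J.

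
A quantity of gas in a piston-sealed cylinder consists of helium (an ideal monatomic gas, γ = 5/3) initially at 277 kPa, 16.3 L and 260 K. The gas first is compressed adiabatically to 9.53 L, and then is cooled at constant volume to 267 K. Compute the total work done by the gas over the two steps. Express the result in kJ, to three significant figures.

W_total ≈ -2.91 kJ

Step 1 (adiabatic): W = (P₁V₁ − P₂V₂)/(γ−1) = (4515 − 6457)/0.667 = -2914 J.
Step 2 (isochoric): W = 0 (constant volume).
W_total = -2914 + 0 = -2914 J.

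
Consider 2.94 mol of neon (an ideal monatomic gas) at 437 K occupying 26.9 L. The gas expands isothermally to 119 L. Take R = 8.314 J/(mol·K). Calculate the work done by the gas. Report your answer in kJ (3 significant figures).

W ≈ 15.9 kJ

Isothermal: W = nRT ln(V₂/V₁).
W = (2.94)(8.314)(437) × ln(119/26.9)
  = 10682 × 1.487
W_by_gas = 15884 J.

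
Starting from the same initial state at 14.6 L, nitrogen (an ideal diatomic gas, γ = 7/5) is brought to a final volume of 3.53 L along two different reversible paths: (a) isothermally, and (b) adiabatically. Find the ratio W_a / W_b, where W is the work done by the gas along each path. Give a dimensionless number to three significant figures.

W_a / W_b ≈ 0.743

Path (a) isothermal: W = P₁V₁ ln(V₂/V₁) → W_a/(P₁V₁) = -1.42.
Path (b) adiabatic: W = P₁V₁(1 − (V₁/V₂)^(γ−1))/(γ−1) → W_b/(P₁V₁) = -1.911.
W_a / W_b = -1.42 / -1.911 = 0.7428.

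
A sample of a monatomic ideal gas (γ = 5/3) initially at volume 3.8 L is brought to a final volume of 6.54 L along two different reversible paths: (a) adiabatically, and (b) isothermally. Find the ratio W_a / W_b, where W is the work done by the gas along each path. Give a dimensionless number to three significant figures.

W_a / W_b ≈ 0.839

Path (a) adiabatic: W = P₁V₁(1 − (V₁/V₂)^(γ−1))/(γ−1) → W_a/(P₁V₁) = 0.4555.
Path (b) isothermal: W = P₁V₁ ln(V₂/V₁) → W_b/(P₁V₁) = 0.5429.
W_a / W_b = 0.4555 / 0.5429 = 0.839.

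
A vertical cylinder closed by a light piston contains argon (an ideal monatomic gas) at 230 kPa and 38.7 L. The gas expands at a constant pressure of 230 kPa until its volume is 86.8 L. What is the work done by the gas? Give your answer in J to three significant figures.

Isobaric: W = P ΔV.
W = (230 kPa)(86.8 − 38.7 L) = (230)(48.1) = 11063 J.

W ≈ 11100 J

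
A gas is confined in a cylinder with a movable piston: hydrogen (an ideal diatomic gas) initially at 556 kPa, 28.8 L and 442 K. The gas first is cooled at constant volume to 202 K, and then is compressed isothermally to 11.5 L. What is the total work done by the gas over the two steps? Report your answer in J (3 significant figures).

W_total ≈ -6720 J

Step 1 (isochoric): W = 0 (constant volume).
After step 1: P = 254.1 kPa (V unchanged).
Step 2 (isothermal): W = P₁V₁ ln(V₂/V₁) = (7318) ln(11.5/28.8) = -6718 J.
W_total = 0 − 6718 = -6718 J.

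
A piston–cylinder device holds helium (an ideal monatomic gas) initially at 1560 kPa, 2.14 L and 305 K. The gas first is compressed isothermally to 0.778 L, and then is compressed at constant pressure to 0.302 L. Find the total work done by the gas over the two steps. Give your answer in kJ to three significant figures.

Step 1 (isothermal): W = P₁V₁ ln(V₂/V₁) = (3338) ln(0.778/2.14) = -3378 J.
After step 1: P = 4291 kPa, V = 0.778 L, T = 305 K.
Step 2 (isobaric): W = PΔV = (4291 kPa)(0.302 − 0.778 L) = -2043 J.
W_total = -3378 − 2043 = -5420 J.

W_total ≈ -5.42 kJ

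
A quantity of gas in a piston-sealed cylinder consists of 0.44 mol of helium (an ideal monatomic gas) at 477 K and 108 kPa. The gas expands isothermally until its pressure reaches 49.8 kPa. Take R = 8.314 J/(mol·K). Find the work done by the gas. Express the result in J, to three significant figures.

Isothermal process: W = nRT ln(V₂/V₁) = nRT ln(P₁/P₂).
W = (0.44)(8.314)(477) × ln(108/49.8)
  = 1745 × ln(2.169) = 1745 × 0.7741
W_by_gas = 1351 J.

W ≈ 1350 J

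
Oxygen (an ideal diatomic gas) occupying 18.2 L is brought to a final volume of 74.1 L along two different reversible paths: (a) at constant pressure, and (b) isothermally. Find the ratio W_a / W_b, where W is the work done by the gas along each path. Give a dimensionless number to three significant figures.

Path (a) isobaric: W = P₁(V₂ − V₁) → W_a/(P₁V₁) = 3.071.
Path (b) isothermal: W = P₁V₁ ln(V₂/V₁) → W_b/(P₁V₁) = 1.404.
W_a / W_b = 3.071 / 1.404 = 2.188.

W_a / W_b ≈ 2.19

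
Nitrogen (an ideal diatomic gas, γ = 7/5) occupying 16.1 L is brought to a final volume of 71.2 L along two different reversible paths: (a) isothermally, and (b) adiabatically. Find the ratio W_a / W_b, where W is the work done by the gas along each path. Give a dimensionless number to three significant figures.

W_a / W_b ≈ 1.33

Path (a) isothermal: W = P₁V₁ ln(V₂/V₁) → W_a/(P₁V₁) = 1.487.
Path (b) adiabatic: W = P₁V₁(1 − (V₁/V₂)^(γ−1))/(γ−1) → W_b/(P₁V₁) = 1.121.
W_a / W_b = 1.487 / 1.121 = 1.327.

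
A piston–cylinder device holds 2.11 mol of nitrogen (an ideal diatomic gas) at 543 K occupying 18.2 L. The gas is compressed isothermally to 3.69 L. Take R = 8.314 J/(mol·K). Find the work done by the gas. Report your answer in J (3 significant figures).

Isothermal: W = nRT ln(V₂/V₁).
W = (2.11)(8.314)(543) × ln(3.69/18.2)
  = 9526 × -1.596
W_by_gas = -15201 J.

W ≈ -15200 J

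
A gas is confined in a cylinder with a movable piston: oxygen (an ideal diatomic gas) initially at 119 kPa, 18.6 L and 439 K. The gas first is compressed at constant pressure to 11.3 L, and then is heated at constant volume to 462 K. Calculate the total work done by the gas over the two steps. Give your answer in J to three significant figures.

W_total ≈ -869 J

Step 1 (isobaric): W = PΔV = (119 kPa)(11.3 − 18.6 L) = -868.7 J.
Step 2 (isochoric): W = 0 (constant volume).
W_total = -868.7 + 0 = -868.7 J.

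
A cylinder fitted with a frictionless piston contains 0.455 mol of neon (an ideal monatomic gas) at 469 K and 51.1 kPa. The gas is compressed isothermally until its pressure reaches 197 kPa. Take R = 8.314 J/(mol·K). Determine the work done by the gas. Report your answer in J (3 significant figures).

Isothermal process: W = nRT ln(V₂/V₁) = nRT ln(P₁/P₂).
W = (0.455)(8.314)(469) × ln(51.1/197)
  = 1774 × ln(0.2594) = 1774 × -1.349
W_by_gas = -2394 J.

W ≈ -2390 J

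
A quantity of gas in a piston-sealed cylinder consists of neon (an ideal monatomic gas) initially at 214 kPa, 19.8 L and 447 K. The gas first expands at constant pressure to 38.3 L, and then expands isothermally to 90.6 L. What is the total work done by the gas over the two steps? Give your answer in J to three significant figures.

W_total ≈ 11000 J

Step 1 (isobaric): W = PΔV = (214 kPa)(38.3 − 19.8 L) = 3959 J.
After step 1: P = 214 kPa, V = 38.3 L, T = 864.7 K.
Step 2 (isothermal): W = P₁V₁ ln(V₂/V₁) = (8196) ln(90.6/38.3) = 7057 J.
W_total = 3959 + 7057 = 11016 J.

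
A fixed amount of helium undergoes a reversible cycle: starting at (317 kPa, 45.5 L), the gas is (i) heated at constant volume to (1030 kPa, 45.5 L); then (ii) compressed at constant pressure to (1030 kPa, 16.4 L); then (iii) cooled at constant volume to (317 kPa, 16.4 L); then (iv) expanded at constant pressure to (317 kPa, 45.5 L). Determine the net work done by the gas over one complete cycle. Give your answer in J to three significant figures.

Constant-volume legs do no work.
W(ii) = (1030)(16.4 − 45.5) = -29973 J; W(iv) = (317)(45.5 − 16.4) = 9225 J.
W_net = -29973 + 9225 = -20748 J (the counter-clockwise enclosed area).

W_net ≈ -20700 J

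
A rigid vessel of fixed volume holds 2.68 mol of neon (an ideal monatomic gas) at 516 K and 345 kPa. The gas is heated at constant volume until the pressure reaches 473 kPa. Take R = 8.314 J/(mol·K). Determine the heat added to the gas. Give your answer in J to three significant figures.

Q ≈ 6400 J

Constant volume ⇒ W = 0, so Q = ΔU = nCᵥΔT with Cᵥ = 3R/2 = 12.47 J/(mol·K).
At constant V, T₂/T₁ = P₂/P₁ ⇒ ΔT = T₁(P₂/P₁ − 1) = 516·(473/345 − 1) = 191.4 K.
ΔU = (2.68)(12.47)(191.4) = 6398 J.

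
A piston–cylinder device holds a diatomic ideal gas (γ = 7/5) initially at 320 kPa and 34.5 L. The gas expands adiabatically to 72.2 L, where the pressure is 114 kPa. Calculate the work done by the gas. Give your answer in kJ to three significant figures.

W ≈ 7.02 kJ

Adiabatic: W = (P₁V₁ − P₂V₂)/(γ − 1) with γ = 7/5.
P₁V₁ = 11040 J, P₂V₂ = 8231 J.
W = (11040 − 8231) / 0.4 = 7023 J.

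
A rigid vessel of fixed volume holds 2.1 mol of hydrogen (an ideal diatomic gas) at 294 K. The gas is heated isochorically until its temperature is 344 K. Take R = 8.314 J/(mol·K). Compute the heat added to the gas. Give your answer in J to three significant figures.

Q ≈ 2180 J

Constant volume ⇒ W = 0, so Q = ΔU = nCᵥΔT with Cᵥ = 5R/2 = 20.79 J/(mol·K).
ΔU = (2.1)(20.79)(344 − 294) = 2182 J.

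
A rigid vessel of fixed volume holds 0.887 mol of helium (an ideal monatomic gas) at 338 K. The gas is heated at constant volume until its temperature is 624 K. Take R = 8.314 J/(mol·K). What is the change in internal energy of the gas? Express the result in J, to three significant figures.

Constant volume ⇒ W = 0, so Q = ΔU = nCᵥΔT with Cᵥ = 3R/2 = 12.47 J/(mol·K).
ΔU = (0.887)(12.47)(624 − 338) = 3164 J.

ΔU ≈ 3160 J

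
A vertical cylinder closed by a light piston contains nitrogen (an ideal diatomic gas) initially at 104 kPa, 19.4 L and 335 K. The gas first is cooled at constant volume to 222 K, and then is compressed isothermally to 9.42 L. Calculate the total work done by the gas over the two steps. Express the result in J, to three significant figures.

W_total ≈ -966 J

Step 1 (isochoric): W = 0 (constant volume).
After step 1: P = 68.92 kPa (V unchanged).
Step 2 (isothermal): W = P₁V₁ ln(V₂/V₁) = (1337) ln(9.42/19.4) = -965.9 J.
W_total = 0 − 965.9 = -965.9 J.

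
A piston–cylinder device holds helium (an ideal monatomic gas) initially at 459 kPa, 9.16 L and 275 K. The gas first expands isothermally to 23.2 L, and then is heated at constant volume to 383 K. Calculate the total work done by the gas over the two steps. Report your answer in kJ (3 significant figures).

Step 1 (isothermal): W = P₁V₁ ln(V₂/V₁) = (4204) ln(23.2/9.16) = 3907 J.
Step 2 (isochoric): W = 0 (constant volume).
W_total = 3907 + 0 = 3907 J.

W_total ≈ 3.91 kJ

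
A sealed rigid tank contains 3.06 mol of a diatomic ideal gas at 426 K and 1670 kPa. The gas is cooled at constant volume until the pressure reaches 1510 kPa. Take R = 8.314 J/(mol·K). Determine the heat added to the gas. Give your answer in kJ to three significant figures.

Constant volume ⇒ W = 0, so Q = ΔU = nCᵥΔT with Cᵥ = 5R/2 = 20.79 J/(mol·K).
At constant V, T₂/T₁ = P₂/P₁ ⇒ ΔT = T₁(P₂/P₁ − 1) = 426·(1510/1670 − 1) = -40.81 K.
ΔU = (3.06)(20.79)(-40.81) = -2596 J.

Q ≈ -2.60 kJ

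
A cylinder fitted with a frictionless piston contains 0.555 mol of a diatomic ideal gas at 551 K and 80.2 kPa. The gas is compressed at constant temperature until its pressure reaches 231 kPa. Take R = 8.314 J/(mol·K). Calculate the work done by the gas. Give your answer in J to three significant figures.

W ≈ -2690 J

Isothermal process: W = nRT ln(V₂/V₁) = nRT ln(P₁/P₂).
W = (0.555)(8.314)(551) × ln(80.2/231)
  = 2542 × ln(0.3472) = 2542 × -1.058
W_by_gas = -2690 J.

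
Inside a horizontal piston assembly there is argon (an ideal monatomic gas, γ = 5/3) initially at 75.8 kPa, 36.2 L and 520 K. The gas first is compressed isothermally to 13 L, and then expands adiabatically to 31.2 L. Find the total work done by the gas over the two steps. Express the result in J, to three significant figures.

Step 1 (isothermal): W = P₁V₁ ln(V₂/V₁) = (2744) ln(13/36.2) = -2810 J.
After step 1: P = 211.1 kPa, V = 13 L, T = 520 K.
Step 2 (adiabatic): W = (P₁V₁ − P₂V₂)/(γ−1) = (2744 − 1531)/0.667 = 1820 J.
W_total = -2810 + 1820 = -990.3 J.

W_total ≈ -990 J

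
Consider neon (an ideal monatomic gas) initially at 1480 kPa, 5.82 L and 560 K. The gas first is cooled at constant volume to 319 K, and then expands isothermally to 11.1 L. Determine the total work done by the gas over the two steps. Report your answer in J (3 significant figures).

W_total ≈ 3170 J

Step 1 (isochoric): W = 0 (constant volume).
After step 1: P = 843.1 kPa (V unchanged).
Step 2 (isothermal): W = P₁V₁ ln(V₂/V₁) = (4907) ln(11.1/5.82) = 3168 J.
W_total = 0 + 3168 = 3168 J.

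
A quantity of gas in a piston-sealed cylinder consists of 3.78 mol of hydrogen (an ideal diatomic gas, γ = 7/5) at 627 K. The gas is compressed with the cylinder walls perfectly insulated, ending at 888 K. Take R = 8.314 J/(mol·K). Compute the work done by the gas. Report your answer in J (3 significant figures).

Adiabatic ⇒ Q = 0, so W_by = −ΔU = nCᵥ(T₁ − T₂).
Cᵥ = 5R/2 = 20.79 J/(mol·K).
W = (3.78)(20.79)(627 − 888) = -20506 J.

W ≈ -20500 J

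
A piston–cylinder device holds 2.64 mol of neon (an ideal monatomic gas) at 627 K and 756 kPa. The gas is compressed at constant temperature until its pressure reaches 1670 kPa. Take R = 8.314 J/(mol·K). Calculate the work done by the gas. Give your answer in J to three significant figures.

Isothermal process: W = nRT ln(V₂/V₁) = nRT ln(P₁/P₂).
W = (2.64)(8.314)(627) × ln(756/1670)
  = 13762 × ln(0.4527) = 13762 × -0.7925
W_by_gas = -10907 J.

W ≈ -10900 J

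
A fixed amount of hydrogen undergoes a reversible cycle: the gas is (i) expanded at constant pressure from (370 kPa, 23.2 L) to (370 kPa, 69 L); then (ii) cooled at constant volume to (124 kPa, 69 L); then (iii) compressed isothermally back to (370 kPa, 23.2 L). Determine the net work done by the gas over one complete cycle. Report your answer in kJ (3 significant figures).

Leg (i): W = PΔV = (370)(69 − 23.2) = 16946 J.
Leg (ii): W = 0.
Leg (iii): W = PᵢVᵢ ln(V_f/Vᵢ) = (8556) ln(23.2/69) = -9326 J.
W_net = 16946 − 9326 = 7620 J.

W_net ≈ 7.62 kJ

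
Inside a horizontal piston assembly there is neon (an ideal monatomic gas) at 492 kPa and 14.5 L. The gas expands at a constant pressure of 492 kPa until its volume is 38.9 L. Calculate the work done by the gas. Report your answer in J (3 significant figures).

W ≈ 12000 J

Isobaric: W = P ΔV.
W = (492 kPa)(38.9 − 14.5 L) = (492)(24.4) = 12005 J.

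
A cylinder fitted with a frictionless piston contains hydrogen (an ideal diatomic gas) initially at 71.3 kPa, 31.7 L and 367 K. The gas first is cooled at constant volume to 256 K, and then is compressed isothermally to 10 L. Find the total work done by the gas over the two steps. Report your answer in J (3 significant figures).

W_total ≈ -1820 J

Step 1 (isochoric): W = 0 (constant volume).
After step 1: P = 49.74 kPa (V unchanged).
Step 2 (isothermal): W = P₁V₁ ln(V₂/V₁) = (1577) ln(10/31.7) = -1819 J.
W_total = 0 − 1819 = -1819 J.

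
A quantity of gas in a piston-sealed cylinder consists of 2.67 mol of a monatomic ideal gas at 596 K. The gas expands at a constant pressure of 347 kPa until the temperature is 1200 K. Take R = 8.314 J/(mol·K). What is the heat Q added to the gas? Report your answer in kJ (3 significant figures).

Isobaric: W = nRΔT = (2.67)(8.314)(604) = 13408 J.
ΔU = nCᵥΔT with Cᵥ = 3R/2: ΔU = (2.67)(12.47)(604) = 20112 J.
Q = ΔU + W = 20112 + 13408 = 33520 J.

Q ≈ 33.5 kJ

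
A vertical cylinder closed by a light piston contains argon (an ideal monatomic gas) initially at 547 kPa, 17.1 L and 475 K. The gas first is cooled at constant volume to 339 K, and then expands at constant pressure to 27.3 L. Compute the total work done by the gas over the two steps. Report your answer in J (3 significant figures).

W_total ≈ 3980 J

Step 1 (isochoric): W = 0 (constant volume).
After step 1: P = 390.4 kPa (V unchanged).
Step 2 (isobaric): W = PΔV = (390.4 kPa)(27.3 − 17.1 L) = 3982 J.
W_total = 0 + 3982 = 3982 J.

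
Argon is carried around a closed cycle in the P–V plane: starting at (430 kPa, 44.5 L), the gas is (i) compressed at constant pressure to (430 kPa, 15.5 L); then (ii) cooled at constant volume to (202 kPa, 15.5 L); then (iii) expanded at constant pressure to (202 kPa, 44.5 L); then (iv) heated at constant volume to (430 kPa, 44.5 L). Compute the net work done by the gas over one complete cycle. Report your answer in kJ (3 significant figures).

Constant-volume legs do no work.
W(i) = (430)(15.5 − 44.5) = -12470 J; W(iii) = (202)(44.5 − 15.5) = 5858 J.
W_net = -12470 + 5858 = -6612 J (the counter-clockwise enclosed area).

W_net ≈ -6.61 kJ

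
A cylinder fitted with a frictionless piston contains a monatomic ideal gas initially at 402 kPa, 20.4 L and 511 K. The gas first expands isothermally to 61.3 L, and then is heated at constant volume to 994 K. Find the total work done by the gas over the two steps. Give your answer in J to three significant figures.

Step 1 (isothermal): W = P₁V₁ ln(V₂/V₁) = (8201) ln(61.3/20.4) = 9023 J.
Step 2 (isochoric): W = 0 (constant volume).
W_total = 9023 + 0 = 9023 J.

W_total ≈ 9020 J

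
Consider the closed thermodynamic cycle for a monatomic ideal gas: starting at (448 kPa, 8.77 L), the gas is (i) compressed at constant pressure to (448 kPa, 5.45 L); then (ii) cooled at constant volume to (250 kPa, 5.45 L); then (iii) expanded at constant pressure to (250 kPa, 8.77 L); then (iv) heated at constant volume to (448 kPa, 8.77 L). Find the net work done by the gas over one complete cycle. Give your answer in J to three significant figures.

Constant-volume legs do no work.
W(i) = (448)(5.45 − 8.77) = -1487 J; W(iii) = (250)(8.77 − 5.45) = 830 J.
W_net = -1487 + 830 = -657.4 J (the counter-clockwise enclosed area).

W_net ≈ -657 J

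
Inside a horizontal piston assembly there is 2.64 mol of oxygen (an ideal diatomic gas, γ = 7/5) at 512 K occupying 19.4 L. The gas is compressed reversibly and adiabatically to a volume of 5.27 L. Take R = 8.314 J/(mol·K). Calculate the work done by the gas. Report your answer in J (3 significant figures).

W ≈ -19200 J

Adiabatic: TV^(γ−1) = const with γ = 7/5.
T₂ = T₁ (V₁/V₂)^(γ−1) = 512 × (19.4/5.27)^0.4 = 512 × 1.684 = 862.3 K.
W_by = nCᵥ(T₁ − T₂) = (2.64)(20.79)(512 − 862.3) = -19223 J.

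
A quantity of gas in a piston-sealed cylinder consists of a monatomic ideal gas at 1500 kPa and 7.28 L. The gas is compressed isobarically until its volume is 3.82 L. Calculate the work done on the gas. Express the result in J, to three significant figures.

W ≈ 5190 J

Isobaric: W = P ΔV.
W = (1500 kPa)(3.82 − 7.28 L) = (1500)(-3.46) = -5190 J.
Work on gas = −W_by = 5190 J.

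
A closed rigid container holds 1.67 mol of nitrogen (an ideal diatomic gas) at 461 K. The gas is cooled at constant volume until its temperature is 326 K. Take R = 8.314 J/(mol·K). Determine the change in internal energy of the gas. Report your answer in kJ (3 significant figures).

ΔU ≈ -4.69 kJ

Constant volume ⇒ W = 0, so Q = ΔU = nCᵥΔT with Cᵥ = 5R/2 = 20.79 J/(mol·K).
ΔU = (1.67)(20.79)(326 − 461) = -4686 J.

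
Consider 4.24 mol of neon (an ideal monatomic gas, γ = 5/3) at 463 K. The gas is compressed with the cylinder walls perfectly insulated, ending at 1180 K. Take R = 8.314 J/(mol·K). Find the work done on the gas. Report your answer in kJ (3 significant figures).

W ≈ 37.9 kJ

Adiabatic ⇒ Q = 0, so W_by = −ΔU = nCᵥ(T₁ − T₂).
Cᵥ = 3R/2 = 12.47 J/(mol·K).
W = (4.24)(12.47)(463 − 1180) = -37913 J.
Work on gas = −W_by = 37913 J.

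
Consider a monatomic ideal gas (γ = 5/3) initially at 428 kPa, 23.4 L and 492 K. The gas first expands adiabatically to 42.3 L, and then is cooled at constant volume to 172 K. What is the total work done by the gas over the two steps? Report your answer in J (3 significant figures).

W_total ≈ 4900 J

Step 1 (adiabatic): W = (P₁V₁ − P₂V₂)/(γ−1) = (10015 − 6749)/0.667 = 4899 J.
Step 2 (isochoric): W = 0 (constant volume).
W_total = 4899 + 0 = 4899 J.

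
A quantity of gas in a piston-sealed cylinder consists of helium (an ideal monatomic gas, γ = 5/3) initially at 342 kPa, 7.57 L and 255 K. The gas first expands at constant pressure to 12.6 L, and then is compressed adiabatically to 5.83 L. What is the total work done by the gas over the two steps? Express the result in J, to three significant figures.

Step 1 (isobaric): W = PΔV = (342 kPa)(12.6 − 7.57 L) = 1720 J.
After step 1: P = 342 kPa, V = 12.6 L, T = 424.4 K.
Step 2 (adiabatic): W = (P₁V₁ − P₂V₂)/(γ−1) = (4309 − 7203)/0.667 = -4341 J.
W_total = 1720 − 4341 = -2621 J.

W_total ≈ -2620 J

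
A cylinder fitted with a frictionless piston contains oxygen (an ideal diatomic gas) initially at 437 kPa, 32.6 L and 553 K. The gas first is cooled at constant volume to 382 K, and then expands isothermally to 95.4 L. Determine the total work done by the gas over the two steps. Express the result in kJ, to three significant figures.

Step 1 (isochoric): W = 0 (constant volume).
After step 1: P = 301.9 kPa (V unchanged).
Step 2 (isothermal): W = P₁V₁ ln(V₂/V₁) = (9841) ln(95.4/32.6) = 10567 J.
W_total = 0 + 10567 = 10567 J.

W_total ≈ 10.6 kJ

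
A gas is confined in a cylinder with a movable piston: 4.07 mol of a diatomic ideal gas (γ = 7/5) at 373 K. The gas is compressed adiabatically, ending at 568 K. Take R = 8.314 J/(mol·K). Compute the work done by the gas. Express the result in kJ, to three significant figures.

W ≈ -16.5 kJ

Adiabatic ⇒ Q = 0, so W_by = −ΔU = nCᵥ(T₁ − T₂).
Cᵥ = 5R/2 = 20.79 J/(mol·K).
W = (4.07)(20.79)(373 − 568) = -16496 J.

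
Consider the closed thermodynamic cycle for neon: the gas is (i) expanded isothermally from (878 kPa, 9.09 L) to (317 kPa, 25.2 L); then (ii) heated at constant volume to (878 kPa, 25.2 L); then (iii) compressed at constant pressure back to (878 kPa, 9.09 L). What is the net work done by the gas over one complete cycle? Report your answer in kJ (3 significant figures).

Leg (i): W = PᵢVᵢ ln(V_f/Vᵢ) = (7981) ln(25.2/9.09) = 8138 J.
Leg (ii): W = 0.
Leg (iii): W = PΔV = (878)(9.09 − 25.2) = -14145 J.
W_net = 8138 − 14145 = -6007 J.

W_net ≈ -6.01 kJ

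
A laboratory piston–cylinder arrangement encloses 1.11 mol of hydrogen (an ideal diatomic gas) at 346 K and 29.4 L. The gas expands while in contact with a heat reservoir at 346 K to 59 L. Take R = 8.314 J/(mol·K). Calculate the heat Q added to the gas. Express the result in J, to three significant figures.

Isothermal ⇒ ΔU = 0, so Q = W = nRT ln(V₂/V₁).
Q = (1.11)(8.314)(346) ln(59/29.4) = 3193 × 0.6965 = 2224 J.

Q ≈ 2220 J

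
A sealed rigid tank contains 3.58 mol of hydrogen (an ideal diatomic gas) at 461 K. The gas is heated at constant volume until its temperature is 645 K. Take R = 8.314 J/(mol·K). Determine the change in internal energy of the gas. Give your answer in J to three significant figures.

Constant volume ⇒ W = 0, so Q = ΔU = nCᵥΔT with Cᵥ = 5R/2 = 20.79 J/(mol·K).
ΔU = (3.58)(20.79)(645 − 461) = 13691 J.

ΔU ≈ 13700 J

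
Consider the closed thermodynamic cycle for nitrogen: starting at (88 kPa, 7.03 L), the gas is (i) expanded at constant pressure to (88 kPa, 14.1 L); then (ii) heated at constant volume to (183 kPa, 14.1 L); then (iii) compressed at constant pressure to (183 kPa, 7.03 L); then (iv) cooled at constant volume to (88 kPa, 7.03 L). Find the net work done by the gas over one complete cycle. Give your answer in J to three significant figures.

W_net ≈ -672 J

Constant-volume legs do no work.
W(i) = (88)(14.1 − 7.03) = 622.2 J; W(iii) = (183)(7.03 − 14.1) = -1294 J.
W_net = 622.2 − 1294 = -671.6 J (the counter-clockwise enclosed area).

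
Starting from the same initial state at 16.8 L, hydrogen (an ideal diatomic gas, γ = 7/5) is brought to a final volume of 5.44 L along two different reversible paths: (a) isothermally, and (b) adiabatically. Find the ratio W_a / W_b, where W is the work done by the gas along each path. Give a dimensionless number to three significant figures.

W_a / W_b ≈ 0.791

Path (a) isothermal: W = P₁V₁ ln(V₂/V₁) → W_a/(P₁V₁) = -1.128.
Path (b) adiabatic: W = P₁V₁(1 − (V₁/V₂)^(γ−1))/(γ−1) → W_b/(P₁V₁) = -1.425.
W_a / W_b = -1.128 / -1.425 = 0.7914.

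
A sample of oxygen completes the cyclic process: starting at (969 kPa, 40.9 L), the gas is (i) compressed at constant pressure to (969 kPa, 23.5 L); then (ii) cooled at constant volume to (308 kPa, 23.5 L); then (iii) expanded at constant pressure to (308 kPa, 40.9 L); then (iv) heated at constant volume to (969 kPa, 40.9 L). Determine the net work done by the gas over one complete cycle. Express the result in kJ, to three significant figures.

Constant-volume legs do no work.
W(i) = (969)(23.5 − 40.9) = -16861 J; W(iii) = (308)(40.9 − 23.5) = 5359 J.
W_net = -16861 + 5359 = -11501 J (the counter-clockwise enclosed area).

W_net ≈ -11.5 kJ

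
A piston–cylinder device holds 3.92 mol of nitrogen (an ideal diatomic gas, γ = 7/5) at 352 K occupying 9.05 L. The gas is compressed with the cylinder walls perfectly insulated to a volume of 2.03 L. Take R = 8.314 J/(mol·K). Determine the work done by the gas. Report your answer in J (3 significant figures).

Adiabatic: TV^(γ−1) = const with γ = 7/5.
T₂ = T₁ (V₁/V₂)^(γ−1) = 352 × (9.05/2.03)^0.4 = 352 × 1.818 = 640 K.
W_by = nCᵥ(T₁ − T₂) = (3.92)(20.79)(352 − 640) = -23468 J.

W ≈ -23500 J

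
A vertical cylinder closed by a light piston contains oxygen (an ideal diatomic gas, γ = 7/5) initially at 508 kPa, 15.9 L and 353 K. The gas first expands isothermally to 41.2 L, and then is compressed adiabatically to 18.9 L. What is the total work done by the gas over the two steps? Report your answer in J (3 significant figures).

Step 1 (isothermal): W = P₁V₁ ln(V₂/V₁) = (8077) ln(41.2/15.9) = 7690 J.
After step 1: P = 196 kPa, V = 41.2 L, T = 353 K.
Step 2 (adiabatic): W = (P₁V₁ − P₂V₂)/(γ−1) = (8077 − 11032)/0.4 = -7386 J.
W_total = 7690 − 7386 = 304.7 J.

W_total ≈ 305 J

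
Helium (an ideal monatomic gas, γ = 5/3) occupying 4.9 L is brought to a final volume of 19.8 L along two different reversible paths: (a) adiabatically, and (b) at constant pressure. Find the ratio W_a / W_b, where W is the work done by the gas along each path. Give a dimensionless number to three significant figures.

Path (a) adiabatic: W = P₁V₁(1 − (V₁/V₂)^(γ−1))/(γ−1) → W_a/(P₁V₁) = 0.9087.
Path (b) isobaric: W = P₁(V₂ − V₁) → W_b/(P₁V₁) = 3.041.
W_a / W_b = 0.9087 / 3.041 = 0.2988.

W_a / W_b ≈ 0.299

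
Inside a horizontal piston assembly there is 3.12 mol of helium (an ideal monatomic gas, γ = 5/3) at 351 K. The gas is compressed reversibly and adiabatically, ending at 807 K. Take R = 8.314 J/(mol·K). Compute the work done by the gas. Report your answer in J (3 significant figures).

Adiabatic ⇒ Q = 0, so W_by = −ΔU = nCᵥ(T₁ − T₂).
Cᵥ = 3R/2 = 12.47 J/(mol·K).
W = (3.12)(12.47)(351 − 807) = -17743 J.

W ≈ -17700 J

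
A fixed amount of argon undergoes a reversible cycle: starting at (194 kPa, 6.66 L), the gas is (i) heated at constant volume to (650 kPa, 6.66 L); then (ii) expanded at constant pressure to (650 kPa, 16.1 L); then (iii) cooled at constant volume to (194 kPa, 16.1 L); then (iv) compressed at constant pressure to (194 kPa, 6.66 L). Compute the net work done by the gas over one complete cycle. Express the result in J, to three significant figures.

W_net ≈ 4300 J

Constant-volume legs do no work.
W(ii) = (650)(16.1 − 6.66) = 6136 J; W(iv) = (194)(6.66 − 16.1) = -1831 J.
W_net = 6136 − 1831 = 4305 J (the clockwise enclosed area).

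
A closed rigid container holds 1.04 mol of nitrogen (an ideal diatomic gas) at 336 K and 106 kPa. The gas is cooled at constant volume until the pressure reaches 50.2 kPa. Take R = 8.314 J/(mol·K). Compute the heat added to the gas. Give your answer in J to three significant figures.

Constant volume ⇒ W = 0, so Q = ΔU = nCᵥΔT with Cᵥ = 5R/2 = 20.79 J/(mol·K).
At constant V, T₂/T₁ = P₂/P₁ ⇒ ΔT = T₁(P₂/P₁ − 1) = 336·(50.2/106 − 1) = -176.9 K.
ΔU = (1.04)(20.79)(-176.9) = -3823 J.

Q ≈ -3820 J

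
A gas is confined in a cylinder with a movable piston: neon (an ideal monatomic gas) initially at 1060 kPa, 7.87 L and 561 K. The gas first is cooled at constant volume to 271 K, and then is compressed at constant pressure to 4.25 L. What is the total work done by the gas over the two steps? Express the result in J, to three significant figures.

W_total ≈ -1850 J

Step 1 (isochoric): W = 0 (constant volume).
After step 1: P = 512 kPa (V unchanged).
Step 2 (isobaric): W = PΔV = (512 kPa)(4.25 − 7.87 L) = -1854 J.
W_total = 0 − 1854 = -1854 J.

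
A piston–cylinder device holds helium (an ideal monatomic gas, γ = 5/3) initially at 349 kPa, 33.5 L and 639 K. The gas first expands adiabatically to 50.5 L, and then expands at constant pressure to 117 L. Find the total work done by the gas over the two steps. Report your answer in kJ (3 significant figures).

W_total ≈ 15.9 kJ

Step 1 (adiabatic): W = (P₁V₁ − P₂V₂)/(γ−1) = (11692 − 8893)/0.667 = 4198 J.
After step 1: P = 176.1 kPa, V = 50.5 L, T = 486 K.
Step 2 (isobaric): W = PΔV = (176.1 kPa)(117 − 50.5 L) = 11710 J.
W_total = 4198 + 11710 = 15908 J.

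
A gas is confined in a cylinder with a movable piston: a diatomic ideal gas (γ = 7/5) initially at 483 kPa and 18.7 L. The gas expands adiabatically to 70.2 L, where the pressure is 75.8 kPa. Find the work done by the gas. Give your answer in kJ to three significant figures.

W ≈ 9.28 kJ

Adiabatic: W = (P₁V₁ − P₂V₂)/(γ − 1) with γ = 7/5.
P₁V₁ = 9032 J, P₂V₂ = 5321 J.
W = (9032 − 5321) / 0.4 = 9277 J.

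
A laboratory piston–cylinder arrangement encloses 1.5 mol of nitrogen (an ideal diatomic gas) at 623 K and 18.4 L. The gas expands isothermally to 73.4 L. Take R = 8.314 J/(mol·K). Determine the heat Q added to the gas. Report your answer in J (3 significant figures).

Isothermal ⇒ ΔU = 0, so Q = W = nRT ln(V₂/V₁).
Q = (1.5)(8.314)(623) ln(73.4/18.4) = 7769 × 1.384 = 10750 J.

Q ≈ 10700 J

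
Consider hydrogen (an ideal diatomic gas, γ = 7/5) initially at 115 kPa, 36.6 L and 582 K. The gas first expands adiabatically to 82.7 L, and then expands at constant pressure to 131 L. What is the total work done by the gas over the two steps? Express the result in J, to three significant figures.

Step 1 (adiabatic): W = (P₁V₁ − P₂V₂)/(γ−1) = (4209 − 3038)/0.4 = 2928 J.
After step 1: P = 36.73 kPa, V = 82.7 L, T = 420.1 K.
Step 2 (isobaric): W = PΔV = (36.73 kPa)(131 − 82.7 L) = 1774 J.
W_total = 2928 + 1774 = 4702 J.

W_total ≈ 4700 J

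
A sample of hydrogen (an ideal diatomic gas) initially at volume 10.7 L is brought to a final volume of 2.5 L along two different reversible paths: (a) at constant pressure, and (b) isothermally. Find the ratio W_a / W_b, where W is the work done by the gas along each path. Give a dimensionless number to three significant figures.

W_a / W_b ≈ 0.527

Path (a) isobaric: W = P₁(V₂ − V₁) → W_a/(P₁V₁) = -0.7664.
Path (b) isothermal: W = P₁V₁ ln(V₂/V₁) → W_b/(P₁V₁) = -1.454.
W_a / W_b = -0.7664 / -1.454 = 0.5271.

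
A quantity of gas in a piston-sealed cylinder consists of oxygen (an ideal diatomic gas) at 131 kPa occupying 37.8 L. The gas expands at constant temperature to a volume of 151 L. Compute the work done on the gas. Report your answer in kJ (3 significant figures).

Isothermal: W = nRT ln(V₂/V₁) = P₁V₁ ln(V₂/V₁).
P₁V₁ = (131 kPa)(37.8 L) = 4952 J.
W = 4952 × ln(151/37.8) = 4952 × 1.385
W_by_gas = 6858 J; work on gas = −W_by = -6858 J.

W ≈ -6.86 kJ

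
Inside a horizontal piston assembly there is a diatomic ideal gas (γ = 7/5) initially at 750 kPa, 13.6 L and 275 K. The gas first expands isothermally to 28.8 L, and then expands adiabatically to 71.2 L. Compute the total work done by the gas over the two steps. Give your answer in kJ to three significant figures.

Step 1 (isothermal): W = P₁V₁ ln(V₂/V₁) = (10200) ln(28.8/13.6) = 7653 J.
After step 1: P = 354.2 kPa, V = 28.8 L, T = 275 K.
Step 2 (adiabatic): W = (P₁V₁ − P₂V₂)/(γ−1) = (10200 − 7102)/0.4 = 7746 J.
W_total = 7653 + 7746 = 15399 J.

W_total ≈ 15.4 kJ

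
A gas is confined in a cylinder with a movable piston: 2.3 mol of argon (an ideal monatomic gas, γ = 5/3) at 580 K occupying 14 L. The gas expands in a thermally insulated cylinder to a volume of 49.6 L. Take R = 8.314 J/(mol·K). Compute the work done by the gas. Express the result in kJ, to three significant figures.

Adiabatic: TV^(γ−1) = const with γ = 5/3.
T₂ = T₁ (V₁/V₂)^(γ−1) = 580 × (14/49.6)^0.667 = 580 × 0.4303 = 249.6 K.
W_by = nCᵥ(T₁ − T₂) = (2.3)(12.47)(580 − 249.6) = 9478 J.

W ≈ 9.48 kJ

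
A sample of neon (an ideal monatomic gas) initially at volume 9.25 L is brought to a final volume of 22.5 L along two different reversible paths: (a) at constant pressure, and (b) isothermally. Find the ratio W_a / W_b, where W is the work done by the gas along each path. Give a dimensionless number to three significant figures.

W_a / W_b ≈ 1.61

Path (a) isobaric: W = P₁(V₂ − V₁) → W_a/(P₁V₁) = 1.432.
Path (b) isothermal: W = P₁V₁ ln(V₂/V₁) → W_b/(P₁V₁) = 0.8889.
W_a / W_b = 1.432 / 0.8889 = 1.611.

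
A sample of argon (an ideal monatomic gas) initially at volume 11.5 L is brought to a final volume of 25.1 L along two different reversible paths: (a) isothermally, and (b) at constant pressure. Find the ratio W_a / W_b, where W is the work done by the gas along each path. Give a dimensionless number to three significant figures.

W_a / W_b ≈ 0.660

Path (a) isothermal: W = P₁V₁ ln(V₂/V₁) → W_a/(P₁V₁) = 0.7805.
Path (b) isobaric: W = P₁(V₂ − V₁) → W_b/(P₁V₁) = 1.183.
W_a / W_b = 0.7805 / 1.183 = 0.66.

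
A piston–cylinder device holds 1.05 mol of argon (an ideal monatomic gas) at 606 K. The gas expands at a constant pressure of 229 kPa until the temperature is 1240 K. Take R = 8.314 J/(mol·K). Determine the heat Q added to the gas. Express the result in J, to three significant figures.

Isobaric: W = nRΔT = (1.05)(8.314)(634) = 5535 J.
ΔU = nCᵥΔT with Cᵥ = 3R/2: ΔU = (1.05)(12.47)(634) = 8302 J.
Q = ΔU + W = 8302 + 5535 = 13837 J.

Q ≈ 13800 J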